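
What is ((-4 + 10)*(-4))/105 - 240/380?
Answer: -572/665 ≈ -0.86015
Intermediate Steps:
((-4 + 10)*(-4))/105 - 240/380 = (6*(-4))*(1/105) - 240*1/380 = -24*1/105 - 12/19 = -8/35 - 12/19 = -572/665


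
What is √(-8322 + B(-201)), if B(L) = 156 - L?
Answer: 3*I*√885 ≈ 89.247*I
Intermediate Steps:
√(-8322 + B(-201)) = √(-8322 + (156 - 1*(-201))) = √(-8322 + (156 + 201)) = √(-8322 + 357) = √(-7965) = 3*I*√885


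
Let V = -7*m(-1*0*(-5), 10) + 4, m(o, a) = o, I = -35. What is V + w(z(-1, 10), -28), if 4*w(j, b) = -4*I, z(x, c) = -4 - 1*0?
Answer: 39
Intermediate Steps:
z(x, c) = -4 (z(x, c) = -4 + 0 = -4)
w(j, b) = 35 (w(j, b) = (-4*(-35))/4 = (¼)*140 = 35)
V = 4 (V = -7*(-1*0)*(-5) + 4 = -0*(-5) + 4 = -7*0 + 4 = 0 + 4 = 4)
V + w(z(-1, 10), -28) = 4 + 35 = 39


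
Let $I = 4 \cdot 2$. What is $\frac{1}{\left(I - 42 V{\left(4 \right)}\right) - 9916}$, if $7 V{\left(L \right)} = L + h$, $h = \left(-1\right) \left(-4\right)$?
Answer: $- \frac{1}{9956} \approx -0.00010044$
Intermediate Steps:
$I = 8$
$h = 4$
$V{\left(L \right)} = \frac{4}{7} + \frac{L}{7}$ ($V{\left(L \right)} = \frac{L + 4}{7} = \frac{4 + L}{7} = \frac{4}{7} + \frac{L}{7}$)
$\frac{1}{\left(I - 42 V{\left(4 \right)}\right) - 9916} = \frac{1}{\left(8 - 42 \left(\frac{4}{7} + \frac{1}{7} \cdot 4\right)\right) - 9916} = \frac{1}{\left(8 - 42 \left(\frac{4}{7} + \frac{4}{7}\right)\right) - 9916} = \frac{1}{\left(8 - 48\right) - 9916} = \frac{1}{-40 - 9916} = \frac{1}{-9956} = - \frac{1}{9956}$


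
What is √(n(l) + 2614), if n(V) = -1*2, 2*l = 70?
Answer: 2*√653 ≈ 51.108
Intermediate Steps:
l = 35 (l = (½)*70 = 35)
n(V) = -2
√(n(l) + 2614) = √(-2 + 2614) = √2612 = 2*√653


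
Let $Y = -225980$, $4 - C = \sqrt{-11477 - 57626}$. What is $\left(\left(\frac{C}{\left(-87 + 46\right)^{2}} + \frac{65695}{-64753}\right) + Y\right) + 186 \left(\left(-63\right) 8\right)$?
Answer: $- \frac{34802001391415}{108849793} - \frac{i \sqrt{69103}}{1681} \approx -3.1973 \cdot 10^{5} - 0.15638 i$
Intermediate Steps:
$C = 4 - i \sqrt{69103}$ ($C = 4 - \sqrt{-11477 - 57626} = 4 - \sqrt{-69103} = 4 - i \sqrt{69103} \approx 4.0 - 262.87 i$)
$\left(\left(\frac{C}{\left(-87 + 46\right)^{2}} + \frac{65695}{-64753}\right) + Y\right) + 186 \left(\left(-63\right) 8\right) = \left(\left(\frac{4 - i \sqrt{69103}}{\left(-87 + 46\right)^{2}} + \frac{65695}{-64753}\right) - 225980\right) + 186 \left(\left(-63\right) 8\right) = \left(\left(\frac{4 - i \sqrt{69103}}{\left(-41\right)^{2}} + 65695 \left(- \frac{1}{64753}\right)\right) - 225980\right) + 186 \left(-504\right) = \left(\left(\frac{4 - i \sqrt{69103}}{1681} - \frac{65695}{64753}\right) - 225980\right) - 93744 = \left(\left(\left(4 - i \sqrt{69103}\right) \frac{1}{1681} - \frac{65695}{64753}\right) - 225980\right) - 93744 = \left(\left(\left(\frac{4}{1681} - \frac{i \sqrt{69103}}{1681}\right) - \frac{65695}{64753}\right) - 225980\right) - 93744 = \left(\left(- \frac{110174283}{108849793} - \frac{i \sqrt{69103}}{1681}\right) - 225980\right) - 93744 = \left(- \frac{24597986396423}{108849793} - \frac{i \sqrt{69103}}{1681}\right) - 93744 = - \frac{34802001391415}{108849793} - \frac{i \sqrt{69103}}{1681}$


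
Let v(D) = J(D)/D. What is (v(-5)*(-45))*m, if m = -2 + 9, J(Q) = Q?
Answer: -315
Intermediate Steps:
m = 7
v(D) = 1 (v(D) = D/D = 1)
(v(-5)*(-45))*m = (1*(-45))*7 = -45*7 = -315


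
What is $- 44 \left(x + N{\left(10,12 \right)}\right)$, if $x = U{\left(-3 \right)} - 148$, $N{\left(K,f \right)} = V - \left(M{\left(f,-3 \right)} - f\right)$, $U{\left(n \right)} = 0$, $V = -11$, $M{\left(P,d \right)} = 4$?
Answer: $6644$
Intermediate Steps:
$N{\left(K,f \right)} = -15 + f$ ($N{\left(K,f \right)} = -11 - \left(4 - f\right) = -11 + \left(-4 + f\right) = -15 + f$)
$x = -148$ ($x = 0 - 148 = -148$)
$- 44 \left(x + N{\left(10,12 \right)}\right) = - 44 \left(-148 + \left(-15 + 12\right)\right) = - 44 \left(-148 - 3\right) = \left(-44\right) \left(-151\right) = 6644$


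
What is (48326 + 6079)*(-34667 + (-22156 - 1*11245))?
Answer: -3703239540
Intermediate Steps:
(48326 + 6079)*(-34667 + (-22156 - 1*11245)) = 54405*(-34667 + (-22156 - 11245)) = 54405*(-34667 - 33401) = 54405*(-68068) = -3703239540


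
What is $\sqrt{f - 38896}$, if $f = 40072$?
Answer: $14 \sqrt{6} \approx 34.293$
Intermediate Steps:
$\sqrt{f - 38896} = \sqrt{40072 - 38896} = \sqrt{1176} = 14 \sqrt{6}$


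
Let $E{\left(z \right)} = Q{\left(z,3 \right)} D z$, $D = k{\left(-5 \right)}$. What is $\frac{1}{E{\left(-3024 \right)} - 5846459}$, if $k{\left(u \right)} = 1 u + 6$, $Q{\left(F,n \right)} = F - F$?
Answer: $- \frac{1}{5846459} \approx -1.7104 \cdot 10^{-7}$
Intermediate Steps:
$Q{\left(F,n \right)} = 0$
$k{\left(u \right)} = 6 + u$ ($k{\left(u \right)} = u + 6 = 6 + u$)
$D = 1$ ($D = 6 - 5 = 1$)
$E{\left(z \right)} = 0$ ($E{\left(z \right)} = 0 \cdot 1 z = 0 z = 0$)
$\frac{1}{E{\left(-3024 \right)} - 5846459} = \frac{1}{0 - 5846459} = \frac{1}{-5846459} = - \frac{1}{5846459}$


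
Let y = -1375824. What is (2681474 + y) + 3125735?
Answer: 4431385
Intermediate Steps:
(2681474 + y) + 3125735 = (2681474 - 1375824) + 3125735 = 1305650 + 3125735 = 4431385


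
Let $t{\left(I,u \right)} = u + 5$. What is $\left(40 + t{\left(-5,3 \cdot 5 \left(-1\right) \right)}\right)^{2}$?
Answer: $900$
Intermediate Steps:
$t{\left(I,u \right)} = 5 + u$
$\left(40 + t{\left(-5,3 \cdot 5 \left(-1\right) \right)}\right)^{2} = \left(40 + \left(5 + 3 \cdot 5 \left(-1\right)\right)\right)^{2} = \left(40 + \left(5 + 15 \left(-1\right)\right)\right)^{2} = \left(40 + \left(5 - 15\right)\right)^{2} = \left(40 - 10\right)^{2} = 30^{2} = 900$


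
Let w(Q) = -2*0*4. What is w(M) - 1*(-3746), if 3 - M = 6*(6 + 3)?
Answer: 3746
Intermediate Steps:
M = -51 (M = 3 - 6*(6 + 3) = 3 - 6*9 = 3 - 1*54 = 3 - 54 = -51)
w(Q) = 0 (w(Q) = 0*4 = 0)
w(M) - 1*(-3746) = 0 - 1*(-3746) = 0 + 3746 = 3746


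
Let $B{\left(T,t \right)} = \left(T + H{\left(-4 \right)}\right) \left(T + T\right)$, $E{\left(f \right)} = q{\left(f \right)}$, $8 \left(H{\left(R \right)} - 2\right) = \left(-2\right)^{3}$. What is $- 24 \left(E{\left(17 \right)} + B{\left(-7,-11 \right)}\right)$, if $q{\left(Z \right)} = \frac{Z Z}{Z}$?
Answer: $-2424$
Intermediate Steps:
$H{\left(R \right)} = 1$ ($H{\left(R \right)} = 2 + \frac{\left(-2\right)^{3}}{8} = 2 + \frac{1}{8} \left(-8\right) = 2 - 1 = 1$)
$q{\left(Z \right)} = Z$ ($q{\left(Z \right)} = \frac{Z^{2}}{Z} = Z$)
$E{\left(f \right)} = f$
$B{\left(T,t \right)} = 2 T \left(1 + T\right)$ ($B{\left(T,t \right)} = \left(T + 1\right) \left(T + T\right) = \left(1 + T\right) 2 T = 2 T \left(1 + T\right)$)
$- 24 \left(E{\left(17 \right)} + B{\left(-7,-11 \right)}\right) = - 24 \left(17 + 2 \left(-7\right) \left(1 - 7\right)\right) = - 24 \left(17 + 2 \left(-7\right) \left(-6\right)\right) = - 24 \left(17 + 84\right) = \left(-24\right) 101 = -2424$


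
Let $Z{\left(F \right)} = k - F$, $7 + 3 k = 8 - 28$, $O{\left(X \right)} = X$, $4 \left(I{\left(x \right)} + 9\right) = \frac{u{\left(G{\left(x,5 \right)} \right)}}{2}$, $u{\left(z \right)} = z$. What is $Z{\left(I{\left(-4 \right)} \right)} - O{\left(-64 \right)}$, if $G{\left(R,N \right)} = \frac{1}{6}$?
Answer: $\frac{3071}{48} \approx 63.979$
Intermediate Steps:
$G{\left(R,N \right)} = \frac{1}{6}$
$I{\left(x \right)} = - \frac{431}{48}$ ($I{\left(x \right)} = -9 + \frac{\frac{1}{6} \cdot \frac{1}{2}}{4} = -9 + \frac{1}{4} \cdot \frac{1}{12} = -9 + \frac{1}{48} = - \frac{431}{48}$)
$k = -9$ ($k = - \frac{7}{3} + \frac{8 - 28}{3} = - \frac{7}{3} + \frac{1}{3} \left(-20\right) = - \frac{7}{3} - \frac{20}{3} = -9$)
$Z{\left(F \right)} = -9 - F$
$Z{\left(I{\left(-4 \right)} \right)} - O{\left(-64 \right)} = \left(-9 - - \frac{431}{48}\right) - -64 = \left(-9 + \frac{431}{48}\right) + 64 = - \frac{1}{48} + 64 = \frac{3071}{48}$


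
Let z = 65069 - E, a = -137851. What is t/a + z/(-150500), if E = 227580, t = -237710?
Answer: 8311094123/2963796500 ≈ 2.8042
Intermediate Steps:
z = -162511 (z = 65069 - 1*227580 = 65069 - 227580 = -162511)
t/a + z/(-150500) = -237710/(-137851) - 162511/(-150500) = -237710*(-1/137851) - 162511*(-1/150500) = 237710/137851 + 162511/150500 = 8311094123/2963796500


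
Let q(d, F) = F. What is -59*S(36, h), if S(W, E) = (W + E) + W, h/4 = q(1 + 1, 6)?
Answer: -5664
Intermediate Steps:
h = 24 (h = 4*6 = 24)
S(W, E) = E + 2*W (S(W, E) = (E + W) + W = E + 2*W)
-59*S(36, h) = -59*(24 + 2*36) = -59*(24 + 72) = -59*96 = -5664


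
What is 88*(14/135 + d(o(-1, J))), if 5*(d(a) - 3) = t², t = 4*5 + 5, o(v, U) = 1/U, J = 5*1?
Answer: 1521872/135 ≈ 11273.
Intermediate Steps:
J = 5
o(v, U) = 1/U
t = 25 (t = 20 + 5 = 25)
d(a) = 128 (d(a) = 3 + (⅕)*25² = 3 + (⅕)*625 = 3 + 125 = 128)
88*(14/135 + d(o(-1, J))) = 88*(14/135 + 128) = 88*(17294/135) = 1521872/135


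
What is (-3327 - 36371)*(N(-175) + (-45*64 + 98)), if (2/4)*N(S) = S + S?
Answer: 138228436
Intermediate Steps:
N(S) = 4*S (N(S) = 2*(S + S) = 2*(2*S) = 4*S)
(-3327 - 36371)*(N(-175) + (-45*64 + 98)) = (-3327 - 36371)*(4*(-175) + (-45*64 + 98)) = -39698*(-700 + (-2880 + 98)) = -39698*(-700 - 2782) = -39698*(-3482) = 138228436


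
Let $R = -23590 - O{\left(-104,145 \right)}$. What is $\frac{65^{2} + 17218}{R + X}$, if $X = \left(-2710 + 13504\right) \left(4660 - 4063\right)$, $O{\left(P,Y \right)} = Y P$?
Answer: $\frac{21443}{6435508} \approx 0.003332$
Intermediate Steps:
$O{\left(P,Y \right)} = P Y$
$X = 6444018$ ($X = 10794 \cdot 597 = 6444018$)
$R = -8510$ ($R = -23590 - \left(-104\right) 145 = -23590 - -15080 = -23590 + 15080 = -8510$)
$\frac{65^{2} + 17218}{R + X} = \frac{65^{2} + 17218}{-8510 + 6444018} = \frac{4225 + 17218}{6435508} = 21443 \cdot \frac{1}{6435508} = \frac{21443}{6435508}$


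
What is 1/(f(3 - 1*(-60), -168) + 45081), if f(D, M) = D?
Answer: 1/45144 ≈ 2.2151e-5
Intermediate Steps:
1/(f(3 - 1*(-60), -168) + 45081) = 1/((3 - 1*(-60)) + 45081) = 1/((3 + 60) + 45081) = 1/(63 + 45081) = 1/45144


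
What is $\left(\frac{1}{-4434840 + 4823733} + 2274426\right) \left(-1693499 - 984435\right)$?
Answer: $- \frac{2368654984870954346}{388893} \approx -6.0908 \cdot 10^{12}$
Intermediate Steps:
$\left(\frac{1}{-4434840 + 4823733} + 2274426\right) \left(-1693499 - 984435\right) = \left(\frac{1}{388893} + 2274426\right) \left(-2677934\right) = \frac{884508350419}{388893} \left(-2677934\right) = - \frac{2368654984870954346}{388893}$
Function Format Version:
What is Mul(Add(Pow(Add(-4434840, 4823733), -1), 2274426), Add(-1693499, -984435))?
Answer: Rational(-2368654984870954346, 388893) ≈ -6.0908e+12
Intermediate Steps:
Mul(Add(Pow(Add(-4434840, 4823733), -1), 2274426), Add(-1693499, -984435)) = Mul(Add(Pow(388893, -1), 2274426), -2677934) = Mul(Add(Rational(1, 388893), 2274426), -2677934) = Mul(Rational(884508350419, 388893), -2677934) = Rational(-2368654984870954346, 388893)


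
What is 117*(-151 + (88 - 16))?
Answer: -9243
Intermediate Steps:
117*(-151 + (88 - 16)) = 117*(-151 + 72) = 117*(-79) = -9243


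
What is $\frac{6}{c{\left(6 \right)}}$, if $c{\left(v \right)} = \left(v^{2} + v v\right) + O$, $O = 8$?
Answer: $\frac{3}{40} \approx 0.075$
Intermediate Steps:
$c{\left(v \right)} = 8 + 2 v^{2}$ ($c{\left(v \right)} = \left(v^{2} + v v\right) + 8 = \left(v^{2} + v^{2}\right) + 8 = 2 v^{2} + 8 = 8 + 2 v^{2}$)
$\frac{6}{c{\left(6 \right)}} = \frac{6}{8 + 2 \cdot 6^{2}} = \frac{6}{8 + 2 \cdot 36} = \frac{6}{8 + 72} = \frac{6}{80} = 6 \cdot \frac{1}{80} = \frac{3}{40}$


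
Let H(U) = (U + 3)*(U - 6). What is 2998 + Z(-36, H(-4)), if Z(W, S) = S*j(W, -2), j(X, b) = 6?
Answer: 3058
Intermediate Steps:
H(U) = (-6 + U)*(3 + U) (H(U) = (3 + U)*(-6 + U) = (-6 + U)*(3 + U))
Z(W, S) = 6*S (Z(W, S) = S*6 = 6*S)
2998 + Z(-36, H(-4)) = 2998 + 6*(-18 + (-4)² - 3*(-4)) = 2998 + 6*(-18 + 16 + 12) = 2998 + 6*10 = 2998 + 60 = 3058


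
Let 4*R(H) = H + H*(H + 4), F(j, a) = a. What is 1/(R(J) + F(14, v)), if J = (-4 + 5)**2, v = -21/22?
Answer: 11/6 ≈ 1.8333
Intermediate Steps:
v = -21/22 (v = -21*1/22 = -21/22 ≈ -0.95455)
J = 1 (J = 1**2 = 1)
R(H) = H/4 + H*(4 + H)/4 (R(H) = (H + H*(H + 4))/4 = (H + H*(4 + H))/4 = H/4 + H*(4 + H)/4)
1/(R(J) + F(14, v)) = 1/((1/4)*1*(5 + 1) - 21/22) = 1/((1/4)*1*6 - 21/22) = 1/(3/2 - 21/22) = 1/(6/11) = 11/6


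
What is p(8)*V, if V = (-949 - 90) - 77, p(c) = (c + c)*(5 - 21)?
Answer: 285696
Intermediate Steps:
p(c) = -32*c (p(c) = (2*c)*(-16) = -32*c)
V = -1116 (V = -1039 - 77 = -1116)
p(8)*V = -32*8*(-1116) = -256*(-1116) = 285696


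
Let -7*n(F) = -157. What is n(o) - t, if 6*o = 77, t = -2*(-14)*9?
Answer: -1607/7 ≈ -229.57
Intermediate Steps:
t = 252 (t = 28*9 = 252)
o = 77/6 (o = (1/6)*77 = 77/6 ≈ 12.833)
n(F) = 157/7 (n(F) = -1/7*(-157) = 157/7)
n(o) - t = 157/7 - 1*252 = 157/7 - 252 = -1607/7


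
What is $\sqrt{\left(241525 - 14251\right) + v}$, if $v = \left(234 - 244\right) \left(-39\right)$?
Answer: $12 \sqrt{1581} \approx 477.14$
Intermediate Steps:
$v = 390$ ($v = \left(-10\right) \left(-39\right) = 390$)
$\sqrt{\left(241525 - 14251\right) + v} = \sqrt{\left(241525 - 14251\right) + 390} = \sqrt{227274 + 390} = \sqrt{227664} = 12 \sqrt{1581}$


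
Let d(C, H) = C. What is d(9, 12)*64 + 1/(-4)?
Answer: 2303/4 ≈ 575.75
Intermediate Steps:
d(9, 12)*64 + 1/(-4) = 9*64 + 1/(-4) = 576 - ¼ = 2303/4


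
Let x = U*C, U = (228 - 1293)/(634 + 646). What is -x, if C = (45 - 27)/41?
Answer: 1917/5248 ≈ 0.36528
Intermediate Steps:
U = -213/256 (U = -1065/1280 = -1065*1/1280 = -213/256 ≈ -0.83203)
C = 18/41 (C = 18*(1/41) = 18/41 ≈ 0.43902)
x = -1917/5248 (x = -213/256*18/41 = -1917/5248 ≈ -0.36528)
-x = -1*(-1917/5248) = 1917/5248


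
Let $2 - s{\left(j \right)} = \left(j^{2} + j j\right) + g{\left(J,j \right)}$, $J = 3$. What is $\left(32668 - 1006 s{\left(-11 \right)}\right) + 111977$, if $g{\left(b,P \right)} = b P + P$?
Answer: $341821$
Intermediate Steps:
$g{\left(b,P \right)} = P + P b$ ($g{\left(b,P \right)} = P b + P = P + P b$)
$s{\left(j \right)} = 2 - 4 j - 2 j^{2}$ ($s{\left(j \right)} = 2 - \left(\left(j^{2} + j j\right) + j \left(1 + 3\right)\right) = 2 - \left(\left(j^{2} + j^{2}\right) + j 4\right) = 2 - \left(2 j^{2} + 4 j\right) = 2 - 4 j - 2 j^{2}$)
$\left(32668 - 1006 s{\left(-11 \right)}\right) + 111977 = \left(32668 - 1006 \left(2 - -44 - 2 \left(-11\right)^{2}\right)\right) + 111977 = \left(32668 - 1006 \left(2 + 44 - 242\right)\right) + 111977 = \left(32668 - -197176\right) + 111977 = \left(32668 + 197176\right) + 111977 = 229844 + 111977 = 341821$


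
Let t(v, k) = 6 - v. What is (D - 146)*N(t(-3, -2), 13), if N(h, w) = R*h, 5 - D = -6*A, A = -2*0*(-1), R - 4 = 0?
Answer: -5076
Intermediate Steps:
R = 4 (R = 4 + 0 = 4)
A = 0 (A = 0*(-1) = 0)
D = 5 (D = 5 - (-6)*0 = 5 - 1*0 = 5 + 0 = 5)
N(h, w) = 4*h
(D - 146)*N(t(-3, -2), 13) = (5 - 146)*(4*(6 - 1*(-3))) = -564*(6 + 3) = -564*9 = -141*36 = -5076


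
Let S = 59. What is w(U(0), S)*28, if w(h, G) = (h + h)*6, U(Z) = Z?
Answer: 0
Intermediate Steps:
w(h, G) = 12*h (w(h, G) = (2*h)*6 = 12*h)
w(U(0), S)*28 = (12*0)*28 = 0*28 = 0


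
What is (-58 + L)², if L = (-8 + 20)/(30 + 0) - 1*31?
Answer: 196249/25 ≈ 7850.0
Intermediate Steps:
L = -153/5 (L = 12/30 - 31 = 12*(1/30) - 31 = ⅖ - 31 = -153/5 ≈ -30.600)
(-58 + L)² = (-58 - 153/5)² = (-443/5)² = 196249/25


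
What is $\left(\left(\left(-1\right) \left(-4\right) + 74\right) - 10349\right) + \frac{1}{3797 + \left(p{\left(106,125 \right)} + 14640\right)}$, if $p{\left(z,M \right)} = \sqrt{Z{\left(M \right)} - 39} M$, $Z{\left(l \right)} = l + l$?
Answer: $- \frac{3457486593037}{336626094} - \frac{125 \sqrt{211}}{336626094} \approx -10271.0$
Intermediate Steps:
$Z{\left(l \right)} = 2 l$
$p{\left(z,M \right)} = M \sqrt{-39 + 2 M}$ ($p{\left(z,M \right)} = \sqrt{2 M - 39} M = \sqrt{-39 + 2 M} M = M \sqrt{-39 + 2 M}$)
$\left(\left(\left(-1\right) \left(-4\right) + 74\right) - 10349\right) + \frac{1}{3797 + \left(p{\left(106,125 \right)} + 14640\right)} = \left(\left(\left(-1\right) \left(-4\right) + 74\right) - 10349\right) + \frac{1}{3797 + \left(125 \sqrt{-39 + 2 \cdot 125} + 14640\right)} = \left(\left(4 + 74\right) - 10349\right) + \frac{1}{3797 + \left(125 \sqrt{-39 + 250} + 14640\right)} = \left(78 - 10349\right) + \frac{1}{3797 + \left(125 \sqrt{211} + 14640\right)} = -10271 + \frac{1}{3797 + \left(14640 + 125 \sqrt{211}\right)} = -10271 + \frac{1}{18437 + 125 \sqrt{211}}$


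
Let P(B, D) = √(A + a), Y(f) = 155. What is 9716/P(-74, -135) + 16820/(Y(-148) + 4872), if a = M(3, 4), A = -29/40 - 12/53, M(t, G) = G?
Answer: 16820/5027 + 19432*√3425390/6463 ≈ 5568.0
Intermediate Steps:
A = -2017/2120 (A = -29*1/40 - 12*1/53 = -29/40 - 12/53 = -2017/2120 ≈ -0.95142)
a = 4
P(B, D) = √3425390/1060 (P(B, D) = √(-2017/2120 + 4) = √(6463/2120) = √3425390/1060)
9716/P(-74, -135) + 16820/(Y(-148) + 4872) = 9716/((√3425390/1060)) + 16820/(155 + 4872) = 9716*(2*√3425390/6463) + 16820/5027 = 19432*√3425390/6463 + 16820*(1/5027) = 19432*√3425390/6463 + 16820/5027 = 16820/5027 + 19432*√3425390/6463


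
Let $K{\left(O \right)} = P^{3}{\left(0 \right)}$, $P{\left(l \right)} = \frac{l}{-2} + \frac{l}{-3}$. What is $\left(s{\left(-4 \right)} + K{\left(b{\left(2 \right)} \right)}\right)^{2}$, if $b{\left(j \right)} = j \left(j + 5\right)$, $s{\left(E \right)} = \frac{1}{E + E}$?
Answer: $\frac{1}{64} \approx 0.015625$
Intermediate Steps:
$s{\left(E \right)} = \frac{1}{2 E}$
$b{\left(j \right)} = j \left(5 + j\right)$
$P{\left(l \right)} = - \frac{5 l}{6}$ ($P{\left(l \right)} = l \left(- \frac{1}{2}\right) + l \left(- \frac{1}{3}\right) = - \frac{l}{2} - \frac{l}{3} = - \frac{5 l}{6}$)
$K{\left(O \right)} = 0$ ($K{\left(O \right)} = \left(\left(- \frac{5}{6}\right) 0\right)^{3} = 0^{3} = 0$)
$\left(s{\left(-4 \right)} + K{\left(b{\left(2 \right)} \right)}\right)^{2} = \left(\frac{1}{2 \left(-4\right)} + 0\right)^{2} = \left(\frac{1}{2} \left(- \frac{1}{4}\right) + 0\right)^{2} = \left(- \frac{1}{8} + 0\right)^{2} = \left(- \frac{1}{8}\right)^{2} = \frac{1}{64}$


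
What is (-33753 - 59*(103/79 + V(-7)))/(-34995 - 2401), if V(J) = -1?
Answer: 2667903/2954284 ≈ 0.90306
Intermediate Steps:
(-33753 - 59*(103/79 + V(-7)))/(-34995 - 2401) = (-33753 - 59*(103/79 - 1))/(-34995 - 2401) = (-33753 - 59*(103*(1/79) - 1))/(-37396) = (-33753 - 59*(103/79 - 1))*(-1/37396) = (-33753 - 59*24/79)*(-1/37396) = (-33753 - 1416/79)*(-1/37396) = -2667903/79*(-1/37396) = 2667903/2954284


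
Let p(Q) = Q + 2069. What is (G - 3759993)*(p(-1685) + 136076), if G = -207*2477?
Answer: -583057008720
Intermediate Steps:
p(Q) = 2069 + Q
G = -512739
(G - 3759993)*(p(-1685) + 136076) = (-512739 - 3759993)*((2069 - 1685) + 136076) = -4272732*(384 + 136076) = -4272732*136460 = -583057008720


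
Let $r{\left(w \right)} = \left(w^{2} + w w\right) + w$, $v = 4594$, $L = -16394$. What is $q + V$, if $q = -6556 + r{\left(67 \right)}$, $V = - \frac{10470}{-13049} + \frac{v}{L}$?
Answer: $\frac{266285892354}{106962653} \approx 2489.5$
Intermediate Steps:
$r{\left(w \right)} = w + 2 w^{2}$ ($r{\left(w \right)} = \left(w^{2} + w^{2}\right) + w = 2 w^{2} + w = w + 2 w^{2}$)
$V = \frac{55849037}{106962653}$ ($V = - \frac{10470}{-13049} + \frac{4594}{-16394} = \left(-10470\right) \left(- \frac{1}{13049}\right) + 4594 \left(- \frac{1}{16394}\right) = \frac{10470}{13049} - \frac{2297}{8197} = \frac{55849037}{106962653} \approx 0.52214$)
$q = 2489$ ($q = -6556 + 67 \left(1 + 2 \cdot 67\right) = -6556 + 67 \left(1 + 134\right) = -6556 + 67 \cdot 135 = -6556 + 9045 = 2489$)
$q + V = 2489 + \frac{55849037}{106962653} = \frac{266285892354}{106962653}$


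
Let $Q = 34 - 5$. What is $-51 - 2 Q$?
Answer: $-109$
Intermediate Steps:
$Q = 29$
$-51 - 2 Q = -51 - 58 = -109$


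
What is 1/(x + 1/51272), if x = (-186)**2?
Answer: 51272/1773806113 ≈ 2.8905e-5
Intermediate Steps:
x = 34596
1/(x + 1/51272) = 1/(34596 + 1/51272) = 1/(1773806113/51272) = 51272/1773806113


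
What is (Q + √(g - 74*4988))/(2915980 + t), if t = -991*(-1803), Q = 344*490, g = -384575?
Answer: 168560/4702753 + 3*I*√83743/4702753 ≈ 0.035843 + 0.0001846*I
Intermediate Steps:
Q = 168560
t = 1786773
(Q + √(g - 74*4988))/(2915980 + t) = (168560 + √(-384575 - 74*4988))/(2915980 + 1786773) = (168560 + √(-384575 - 369112))/4702753 = (168560 + √(-753687))*(1/4702753) = (168560 + 3*I*√83743)*(1/4702753) = 168560/4702753 + 3*I*√83743/4702753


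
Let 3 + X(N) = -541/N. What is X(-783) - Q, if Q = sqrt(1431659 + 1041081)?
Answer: -1808/783 - 2*sqrt(618185) ≈ -1574.8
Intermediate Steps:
X(N) = -3 - 541/N
Q = 2*sqrt(618185) (Q = sqrt(2472740) = 2*sqrt(618185) ≈ 1572.5)
X(-783) - Q = (-3 - 541/(-783)) - 2*sqrt(618185) = (-3 - 541*(-1/783)) - 2*sqrt(618185) = (-3 + 541/783) - 2*sqrt(618185) = -1808/783 - 2*sqrt(618185)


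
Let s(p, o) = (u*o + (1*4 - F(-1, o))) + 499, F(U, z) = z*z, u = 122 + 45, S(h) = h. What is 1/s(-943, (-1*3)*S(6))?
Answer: -1/2827 ≈ -0.00035373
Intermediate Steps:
u = 167
F(U, z) = z²
s(p, o) = 503 - o² + 167*o (s(p, o) = (167*o + (1*4 - o²)) + 499 = (167*o + (4 - o²)) + 499 = (4 - o² + 167*o) + 499 = 503 - o² + 167*o)
1/s(-943, (-1*3)*S(6)) = 1/(503 - (-1*3*6)² + 167*(-1*3*6)) = 1/(503 - (-3*6)² + 167*(-3*6)) = 1/(503 - 1*(-18)² + 167*(-18)) = 1/(503 - 1*324 - 3006) = 1/(503 - 324 - 3006) = 1/(-2827) = -1/2827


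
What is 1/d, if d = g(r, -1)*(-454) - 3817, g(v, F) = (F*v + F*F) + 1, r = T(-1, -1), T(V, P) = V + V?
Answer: -1/5633 ≈ -0.00017753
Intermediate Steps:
T(V, P) = 2*V
r = -2 (r = 2*(-1) = -2)
g(v, F) = 1 + F**2 + F*v (g(v, F) = (F*v + F**2) + 1 = (F**2 + F*v) + 1 = 1 + F**2 + F*v)
d = -5633 (d = (1 + (-1)**2 - 1*(-2))*(-454) - 3817 = (1 + 1 + 2)*(-454) - 3817 = 4*(-454) - 3817 = -1816 - 3817 = -5633)
1/d = 1/(-5633) = -1/5633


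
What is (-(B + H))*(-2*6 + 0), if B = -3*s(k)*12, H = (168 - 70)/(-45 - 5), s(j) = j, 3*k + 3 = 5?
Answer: -7788/25 ≈ -311.52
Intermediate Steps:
k = ⅔ (k = -1 + (⅓)*5 = -1 + 5/3 = ⅔ ≈ 0.66667)
H = -49/25 (H = 98/(-50) = 98*(-1/50) = -49/25 ≈ -1.9600)
B = -24 (B = -3*⅔*12 = -2*12 = -24)
(-(B + H))*(-2*6 + 0) = (-(-24 - 49/25))*(-2*6 + 0) = (-1*(-649/25))*(-12 + 0) = (649/25)*(-12) = -7788/25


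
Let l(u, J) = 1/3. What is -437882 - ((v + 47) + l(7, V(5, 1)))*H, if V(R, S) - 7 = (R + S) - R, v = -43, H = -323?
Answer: -1309447/3 ≈ -4.3648e+5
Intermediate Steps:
V(R, S) = 7 + S (V(R, S) = 7 + ((R + S) - R) = 7 + S)
l(u, J) = ⅓
-437882 - ((v + 47) + l(7, V(5, 1)))*H = -437882 - ((-43 + 47) + ⅓)*(-323) = -437882 - (4 + ⅓)*(-323) = -437882 - 13*(-323)/3 = -437882 - 1*(-4199/3) = -437882 + 4199/3 = -1309447/3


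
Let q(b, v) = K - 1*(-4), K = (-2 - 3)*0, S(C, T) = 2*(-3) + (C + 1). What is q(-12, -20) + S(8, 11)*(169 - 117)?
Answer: 160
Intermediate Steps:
S(C, T) = -5 + C (S(C, T) = -6 + (1 + C) = -5 + C)
K = 0 (K = -5*0 = 0)
q(b, v) = 4 (q(b, v) = 0 - 1*(-4) = 0 + 4 = 4)
q(-12, -20) + S(8, 11)*(169 - 117) = 4 + (-5 + 8)*(169 - 117) = 4 + 3*52 = 4 + 156 = 160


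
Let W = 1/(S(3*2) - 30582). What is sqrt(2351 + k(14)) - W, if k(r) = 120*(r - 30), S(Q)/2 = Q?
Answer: 1/30570 + sqrt(431) ≈ 20.761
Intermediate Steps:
S(Q) = 2*Q
k(r) = -3600 + 120*r (k(r) = 120*(-30 + r) = -3600 + 120*r)
W = -1/30570 (W = 1/(2*(3*2) - 30582) = 1/(2*6 - 30582) = 1/(12 - 30582) = 1/(-30570) = -1/30570 ≈ -3.2712e-5)
sqrt(2351 + k(14)) - W = sqrt(2351 + (-3600 + 120*14)) - 1*(-1/30570) = sqrt(2351 + (-3600 + 1680)) + 1/30570 = sqrt(2351 - 1920) + 1/30570 = sqrt(431) + 1/30570 = 1/30570 + sqrt(431)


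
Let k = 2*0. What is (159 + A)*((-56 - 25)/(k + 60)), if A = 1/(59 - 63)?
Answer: -3429/16 ≈ -214.31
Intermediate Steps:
A = -¼ (A = 1/(-4) = -¼ ≈ -0.25000)
k = 0
(159 + A)*((-56 - 25)/(k + 60)) = (159 - ¼)*((-56 - 25)/(0 + 60)) = 635*(-81/60)/4 = 635*(-81*1/60)/4 = (635/4)*(-27/20) = -3429/16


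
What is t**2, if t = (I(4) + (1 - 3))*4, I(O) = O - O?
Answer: 64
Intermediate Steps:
I(O) = 0
t = -8 (t = (0 + (1 - 3))*4 = (0 - 2)*4 = -2*4 = -8)
t**2 = (-8)**2 = 64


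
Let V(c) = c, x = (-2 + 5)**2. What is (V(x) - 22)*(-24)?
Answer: 312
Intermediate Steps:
x = 9 (x = 3**2 = 9)
(V(x) - 22)*(-24) = (9 - 22)*(-24) = -13*(-24) = 312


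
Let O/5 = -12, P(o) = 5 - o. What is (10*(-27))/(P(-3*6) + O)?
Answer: 270/37 ≈ 7.2973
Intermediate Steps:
O = -60 (O = 5*(-12) = -60)
(10*(-27))/(P(-3*6) + O) = (10*(-27))/((5 - (-3)*6) - 60) = -270/((5 - 1*(-18)) - 60) = -270/((5 + 18) - 60) = -270/(23 - 60) = -270/(-37) = -270*(-1/37) = 270/37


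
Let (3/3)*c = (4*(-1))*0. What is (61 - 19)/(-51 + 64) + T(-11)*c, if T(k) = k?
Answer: 42/13 ≈ 3.2308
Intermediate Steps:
c = 0 (c = (4*(-1))*0 = -4*0 = 0)
(61 - 19)/(-51 + 64) + T(-11)*c = (61 - 19)/(-51 + 64) - 11*0 = 42/13 + 0 = 42/13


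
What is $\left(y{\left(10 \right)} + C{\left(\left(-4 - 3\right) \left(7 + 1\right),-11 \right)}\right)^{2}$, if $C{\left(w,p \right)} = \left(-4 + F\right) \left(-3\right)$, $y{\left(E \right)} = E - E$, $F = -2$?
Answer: $324$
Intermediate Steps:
$y{\left(E \right)} = 0$
$C{\left(w,p \right)} = 18$ ($C{\left(w,p \right)} = \left(-4 - 2\right) \left(-3\right) = \left(-6\right) \left(-3\right) = 18$)
$\left(y{\left(10 \right)} + C{\left(\left(-4 - 3\right) \left(7 + 1\right),-11 \right)}\right)^{2} = \left(0 + 18\right)^{2} = 18^{2} = 324$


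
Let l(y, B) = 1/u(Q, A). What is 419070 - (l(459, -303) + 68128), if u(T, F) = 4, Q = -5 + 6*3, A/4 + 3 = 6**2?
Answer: 1403767/4 ≈ 3.5094e+5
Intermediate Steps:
A = 132 (A = -12 + 4*6**2 = -12 + 4*36 = -12 + 144 = 132)
Q = 13 (Q = -5 + 18 = 13)
l(y, B) = 1/4
419070 - (l(459, -303) + 68128) = 419070 - (1/4 + 68128) = 419070 - 1*272513/4 = 419070 - 272513/4 = 1403767/4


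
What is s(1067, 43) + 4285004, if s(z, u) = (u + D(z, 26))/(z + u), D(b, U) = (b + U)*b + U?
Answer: 475752074/111 ≈ 4.2861e+6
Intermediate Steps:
D(b, U) = U + b*(U + b) (D(b, U) = (U + b)*b + U = b*(U + b) + U = U + b*(U + b))
s(z, u) = (26 + u + z² + 26*z)/(u + z) (s(z, u) = (u + (26 + z² + 26*z))/(z + u) = (26 + u + z² + 26*z)/(u + z))
s(1067, 43) + 4285004 = (26 + 43 + 1067² + 26*1067)/(43 + 1067) + 4285004 = (26 + 43 + 1138489 + 27742)/1110 + 4285004 = (1/1110)*1166300 + 4285004 = 116630/111 + 4285004 = 475752074/111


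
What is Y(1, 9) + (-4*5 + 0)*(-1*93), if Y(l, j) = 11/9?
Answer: 16751/9 ≈ 1861.2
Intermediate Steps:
Y(l, j) = 11/9 (Y(l, j) = 11*(⅑) = 11/9)
Y(1, 9) + (-4*5 + 0)*(-1*93) = 11/9 + (-4*5 + 0)*(-1*93) = 11/9 + (-20 + 0)*(-93) = 11/9 - 20*(-93) = 11/9 + 1860 = 16751/9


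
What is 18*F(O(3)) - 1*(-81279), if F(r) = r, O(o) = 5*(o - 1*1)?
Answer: 81459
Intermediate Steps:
O(o) = -5 + 5*o (O(o) = 5*(o - 1) = 5*(-1 + o) = -5 + 5*o)
18*F(O(3)) - 1*(-81279) = 18*(-5 + 5*3) - 1*(-81279) = 18*(-5 + 15) + 81279 = 18*10 + 81279 = 180 + 81279 = 81459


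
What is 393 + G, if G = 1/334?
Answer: 131263/334 ≈ 393.00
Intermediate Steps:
G = 1/334 ≈ 0.0029940
393 + G = 393 + 1/334 = 131263/334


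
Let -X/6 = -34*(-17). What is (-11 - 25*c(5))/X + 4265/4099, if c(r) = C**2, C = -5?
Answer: 1449832/1184611 ≈ 1.2239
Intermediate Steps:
c(r) = 25 (c(r) = (-5)**2 = 25)
X = -3468 (X = -(-204)*(-17) = -6*578 = -3468)
(-11 - 25*c(5))/X + 4265/4099 = (-11 - 25*25)/(-3468) + 4265/4099 = (-11 - 625)*(-1/3468) + 4265*(1/4099) = -636*(-1/3468) + 4265/4099 = 53/289 + 4265/4099 = 1449832/1184611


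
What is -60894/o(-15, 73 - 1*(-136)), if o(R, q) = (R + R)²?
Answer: -3383/50 ≈ -67.660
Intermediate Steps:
o(R, q) = 4*R² (o(R, q) = (2*R)² = 4*R²)
-60894/o(-15, 73 - 1*(-136)) = -60894/(4*(-15)²) = -60894/(4*225) = -60894/900 = -60894*1/900 = -3383/50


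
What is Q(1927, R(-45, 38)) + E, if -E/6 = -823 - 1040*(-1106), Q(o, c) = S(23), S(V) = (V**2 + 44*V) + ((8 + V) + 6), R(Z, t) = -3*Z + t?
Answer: -6894924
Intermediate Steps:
R(Z, t) = t - 3*Z
S(V) = 14 + V**2 + 45*V (S(V) = (V**2 + 44*V) + (14 + V) = 14 + V**2 + 45*V)
Q(o, c) = 1578 (Q(o, c) = 14 + 23**2 + 45*23 = 14 + 529 + 1035 = 1578)
E = -6896502 (E = -6*(-823 - 1040*(-1106)) = -6*(-823 + 1150240) = -6*1149417 = -6896502)
Q(1927, R(-45, 38)) + E = 1578 - 6896502 = -6894924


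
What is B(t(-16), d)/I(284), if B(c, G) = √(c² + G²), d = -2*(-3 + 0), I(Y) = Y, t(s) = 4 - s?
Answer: √109/142 ≈ 0.073523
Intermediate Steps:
d = 6 (d = -2*(-3) = 6)
B(c, G) = √(G² + c²)
B(t(-16), d)/I(284) = √(6² + (4 - 1*(-16))²)/284 = √(36 + (4 + 16)²)*(1/284) = √(36 + 20²)*(1/284) = √(36 + 400)*(1/284) = √436*(1/284) = (2*√109)*(1/284) = √109/142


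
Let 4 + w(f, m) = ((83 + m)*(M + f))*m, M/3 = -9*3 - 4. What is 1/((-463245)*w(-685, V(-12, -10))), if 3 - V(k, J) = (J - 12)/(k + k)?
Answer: 24/1533265749895 ≈ 1.5653e-11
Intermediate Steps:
M = -93 (M = 3*(-9*3 - 4) = 3*(-27 - 4) = 3*(-31) = -93)
V(k, J) = 3 - (-12 + J)/(2*k) (V(k, J) = 3 - (J - 12)/(k + k) = 3 - (-12 + J)/(2*k))
w(f, m) = -4 + m*(-93 + f)*(83 + m) (w(f, m) = -4 + ((83 + m)*(-93 + f))*m = -4 + ((-93 + f)*(83 + m))*m = -4 + m*(-93 + f)*(83 + m))
1/((-463245)*w(-685, V(-12, -10))) = 1/((-463245)*(-4 - 7719*(12 - 1*(-10) + 6*(-12))/(2*(-12)) - 93*(12 - 1*(-10) + 6*(-12))**2/576 - 685*(12 - 1*(-10) + 6*(-12))**2/576 + 83*(-685)*((1/2)*(12 - 1*(-10) + 6*(-12))/(-12)))) = -1/(463245*(-4 - 7719*(-1)*(12 + 10 - 72)/(2*12) - 93*(12 + 10 - 72)**2/576 - 685*(12 + 10 - 72)**2/576 + 83*(-685)*((1/2)*(-1/12)*(12 + 10 - 72)))) = -1/(463245*(-4 - 7719*(-1)*(-50)/(2*12) - 93*((1/2)*(-1/12)*(-50))**2 - 685*((1/2)*(-1/12)*(-50))**2 + 83*(-685)*((1/2)*(-1/12)*(-50)))) = -1/(463245*(-4 - 7719*25/12 - 93*(25/12)**2 - 685*(25/12)**2 + 83*(-685)*(25/12))) = -1/(463245*(-4 - 64325/4 - 93*625/144 - 685*625/144 - 1421375/12)) = -1/(463245*(-4 - 64325/4 - 19375/48 - 428125/144 - 1421375/12)) = -1/(463245*(-9929513/72)) = -1/463245*(-72/9929513) = 24/1533265749895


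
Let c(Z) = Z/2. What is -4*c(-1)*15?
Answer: 30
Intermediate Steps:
c(Z) = Z/2 (c(Z) = Z*(1/2) = Z/2)
-4*c(-1)*15 = -2*(-1)*15 = -4*(-1/2)*15 = 2*15 = 30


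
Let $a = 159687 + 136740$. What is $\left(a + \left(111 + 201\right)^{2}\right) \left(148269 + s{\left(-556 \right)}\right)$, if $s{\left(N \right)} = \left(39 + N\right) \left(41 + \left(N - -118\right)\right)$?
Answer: $139205136378$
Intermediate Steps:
$a = 296427$
$s{\left(N \right)} = \left(39 + N\right) \left(159 + N\right)$ ($s{\left(N \right)} = \left(39 + N\right) \left(41 + \left(N + 118\right)\right) = \left(39 + N\right) \left(41 + \left(118 + N\right)\right) = \left(39 + N\right) \left(159 + N\right)$)
$\left(a + \left(111 + 201\right)^{2}\right) \left(148269 + s{\left(-556 \right)}\right) = \left(296427 + \left(111 + 201\right)^{2}\right) \left(148269 + \left(6201 + \left(-556\right)^{2} + 198 \left(-556\right)\right)\right) = \left(296427 + 312^{2}\right) \left(148269 + \left(6201 + 309136 - 110088\right)\right) = \left(296427 + 97344\right) \left(148269 + 205249\right) = 393771 \cdot 353518 = 139205136378$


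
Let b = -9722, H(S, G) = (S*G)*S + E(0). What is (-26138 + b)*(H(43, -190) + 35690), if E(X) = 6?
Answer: 11317918040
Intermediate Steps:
H(S, G) = 6 + G*S² (H(S, G) = (S*G)*S + 6 = (G*S)*S + 6 = G*S² + 6 = 6 + G*S²)
(-26138 + b)*(H(43, -190) + 35690) = (-26138 - 9722)*((6 - 190*43²) + 35690) = -35860*((6 - 190*1849) + 35690) = -35860*((6 - 351310) + 35690) = -35860*(-351304 + 35690) = -35860*(-315614) = 11317918040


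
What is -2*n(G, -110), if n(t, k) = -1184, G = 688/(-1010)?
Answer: 2368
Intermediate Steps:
G = -344/505 (G = 688*(-1/1010) = -344/505 ≈ -0.68119)
-2*n(G, -110) = -2*(-1184) = 2368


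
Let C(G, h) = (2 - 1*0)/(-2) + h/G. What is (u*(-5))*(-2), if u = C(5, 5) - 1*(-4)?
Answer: 40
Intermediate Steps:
C(G, h) = -1 + h/G (C(G, h) = (2 + 0)*(-1/2) + h/G = 2*(-1/2) + h/G = -1 + h/G)
u = 4 (u = (5 - 1*5)/5 - 1*(-4) = (5 - 5)/5 + 4 = (1/5)*0 + 4 = 0 + 4 = 4)
(u*(-5))*(-2) = (4*(-5))*(-2) = -20*(-2) = 40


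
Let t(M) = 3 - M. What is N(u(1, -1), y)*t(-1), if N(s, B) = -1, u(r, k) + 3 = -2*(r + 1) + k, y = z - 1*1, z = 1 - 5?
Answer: -4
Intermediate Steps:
z = -4
y = -5 (y = -4 - 1*1 = -4 - 1 = -5)
u(r, k) = -5 + k - 2*r (u(r, k) = -3 + (-2*(r + 1) + k) = -3 + (-2*(1 + r) + k) = -3 + ((-2 - 2*r) + k) = -3 + (-2 + k - 2*r) = -5 + k - 2*r)
N(u(1, -1), y)*t(-1) = -(3 - 1*(-1)) = -(3 + 1) = -1*4 = -4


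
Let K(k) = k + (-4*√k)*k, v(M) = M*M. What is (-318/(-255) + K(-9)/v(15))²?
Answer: 221553/180625 + 12312*I/10625 ≈ 1.2266 + 1.1588*I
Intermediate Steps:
v(M) = M²
K(k) = k - 4*k^(3/2)
(-318/(-255) + K(-9)/v(15))² = (-318/(-255) + (-9 - (-108)*I)/(15²))² = (-318*(-1/255) + (-9 - (-108)*I)/225)² = (106/85 + (-9 + 108*I)*(1/225))² = (106/85 + (-1/25 + 12*I/25))² = (513/425 + 12*I/25)²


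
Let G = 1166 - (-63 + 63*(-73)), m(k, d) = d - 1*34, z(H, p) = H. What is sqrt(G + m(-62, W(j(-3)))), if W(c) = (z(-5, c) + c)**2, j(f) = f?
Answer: sqrt(5858) ≈ 76.538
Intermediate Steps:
W(c) = (-5 + c)**2
m(k, d) = -34 + d (m(k, d) = d - 34 = -34 + d)
G = 5828 (G = 1166 - (-63 - 4599) = 1166 - 1*(-4662) = 1166 + 4662 = 5828)
sqrt(G + m(-62, W(j(-3)))) = sqrt(5828 + (-34 + (-5 - 3)**2)) = sqrt(5828 + (-34 + (-8)**2)) = sqrt(5828 + (-34 + 64)) = sqrt(5828 + 30) = sqrt(5858)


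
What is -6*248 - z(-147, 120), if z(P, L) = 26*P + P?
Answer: 2481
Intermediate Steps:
z(P, L) = 27*P
-6*248 - z(-147, 120) = -6*248 - 27*(-147) = -1488 - 1*(-3969) = -1488 + 3969 = 2481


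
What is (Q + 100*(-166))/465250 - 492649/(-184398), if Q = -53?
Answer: 56533541839/21447792375 ≈ 2.6359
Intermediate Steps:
(Q + 100*(-166))/465250 - 492649/(-184398) = (-53 + 100*(-166))/465250 - 492649/(-184398) = (-53 - 16600)*(1/465250) - 492649*(-1/184398) = -16653*1/465250 + 492649/184398 = -16653/465250 + 492649/184398 = 56533541839/21447792375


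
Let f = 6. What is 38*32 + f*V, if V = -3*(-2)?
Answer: 1252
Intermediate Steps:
V = 6
38*32 + f*V = 38*32 + 6*6 = 1216 + 36 = 1252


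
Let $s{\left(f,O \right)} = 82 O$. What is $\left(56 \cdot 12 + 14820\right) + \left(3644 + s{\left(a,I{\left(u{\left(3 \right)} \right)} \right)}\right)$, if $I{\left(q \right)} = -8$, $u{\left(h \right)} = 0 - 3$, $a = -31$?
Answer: $18480$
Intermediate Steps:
$u{\left(h \right)} = -3$ ($u{\left(h \right)} = 0 - 3 = -3$)
$\left(56 \cdot 12 + 14820\right) + \left(3644 + s{\left(a,I{\left(u{\left(3 \right)} \right)} \right)}\right) = \left(56 \cdot 12 + 14820\right) + \left(3644 + 82 \left(-8\right)\right) = \left(672 + 14820\right) + \left(3644 - 656\right) = 15492 + 2988 = 18480$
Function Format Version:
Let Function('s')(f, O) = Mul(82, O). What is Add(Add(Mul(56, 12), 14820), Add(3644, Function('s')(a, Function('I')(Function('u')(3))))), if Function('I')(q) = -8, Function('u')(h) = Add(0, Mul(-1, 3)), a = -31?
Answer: 18480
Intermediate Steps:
Function('u')(h) = -3 (Function('u')(h) = Add(0, -3) = -3)
Add(Add(Mul(56, 12), 14820), Add(3644, Function('s')(a, Function('I')(Function('u')(3))))) = Add(Add(Mul(56, 12), 14820), Add(3644, Mul(82, -8))) = Add(Add(672, 14820), Add(3644, -656)) = Add(15492, 2988) = 18480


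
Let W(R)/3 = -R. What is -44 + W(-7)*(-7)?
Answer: -191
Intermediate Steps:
W(R) = -3*R (W(R) = 3*(-R) = -3*R)
-44 + W(-7)*(-7) = -44 - 3*(-7)*(-7) = -44 + 21*(-7) = -44 - 147 = -191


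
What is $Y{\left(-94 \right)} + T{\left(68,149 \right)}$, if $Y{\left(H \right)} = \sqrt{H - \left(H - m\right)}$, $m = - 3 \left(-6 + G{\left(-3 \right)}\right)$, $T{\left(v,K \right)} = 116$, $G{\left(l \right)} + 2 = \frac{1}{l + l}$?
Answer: $116 + \frac{7 \sqrt{2}}{2} \approx 120.95$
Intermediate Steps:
$G{\left(l \right)} = -2 + \frac{1}{2 l}$ ($G{\left(l \right)} = -2 + \frac{1}{l + l} = -2 + \frac{1}{2 l}$)
$m = \frac{49}{2}$ ($m = - 3 \left(-6 - \left(2 - \frac{1}{2 \left(-3\right)}\right)\right) = - 3 \left(-6 + \left(-2 + \frac{1}{2} \left(- \frac{1}{3}\right)\right)\right) = - 3 \left(-6 - \frac{13}{6}\right) = \left(-3\right) \left(- \frac{49}{6}\right) = \frac{49}{2} \approx 24.5$)
$Y{\left(H \right)} = \frac{7 \sqrt{2}}{2}$ ($Y{\left(H \right)} = \sqrt{H - \left(- \frac{49}{2} + H\right)} = \sqrt{\frac{49}{2}} = \frac{7 \sqrt{2}}{2}$)
$Y{\left(-94 \right)} + T{\left(68,149 \right)} = \frac{7 \sqrt{2}}{2} + 116 = 116 + \frac{7 \sqrt{2}}{2}$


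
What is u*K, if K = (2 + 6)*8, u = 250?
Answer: 16000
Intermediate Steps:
K = 64 (K = 8*8 = 64)
u*K = 250*64 = 16000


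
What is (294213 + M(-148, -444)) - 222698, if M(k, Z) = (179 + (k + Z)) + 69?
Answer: 71171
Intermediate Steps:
M(k, Z) = 248 + Z + k (M(k, Z) = (179 + (Z + k)) + 69 = (179 + Z + k) + 69 = 248 + Z + k)
(294213 + M(-148, -444)) - 222698 = (294213 + (248 - 444 - 148)) - 222698 = (294213 - 344) - 222698 = 293869 - 222698 = 71171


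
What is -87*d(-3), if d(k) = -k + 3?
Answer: -522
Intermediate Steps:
d(k) = 3 - k
-87*d(-3) = -87*(3 - 1*(-3)) = -87*(3 + 3) = -87*6 = -522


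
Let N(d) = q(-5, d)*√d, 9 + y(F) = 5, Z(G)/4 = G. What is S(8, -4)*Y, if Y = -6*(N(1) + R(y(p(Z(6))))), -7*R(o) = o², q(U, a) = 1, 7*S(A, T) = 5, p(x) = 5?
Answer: 270/49 ≈ 5.5102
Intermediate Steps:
Z(G) = 4*G
y(F) = -4 (y(F) = -9 + 5 = -4)
S(A, T) = 5/7 (S(A, T) = (⅐)*5 = 5/7)
R(o) = -o²/7
N(d) = √d (N(d) = 1*√d = √d)
Y = 54/7 (Y = -6*(√1 - ⅐*(-4)²) = -6*(1 - ⅐*16) = -6*(1 - 16/7) = -6*(-9/7) = 54/7 ≈ 7.7143)
S(8, -4)*Y = (5/7)*(54/7) = 270/49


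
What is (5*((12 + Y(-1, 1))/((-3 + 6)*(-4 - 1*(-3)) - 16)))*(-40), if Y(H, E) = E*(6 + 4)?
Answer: 4400/19 ≈ 231.58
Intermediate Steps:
Y(H, E) = 10*E (Y(H, E) = E*10 = 10*E)
(5*((12 + Y(-1, 1))/((-3 + 6)*(-4 - 1*(-3)) - 16)))*(-40) = (5*((12 + 10*1)/((-3 + 6)*(-4 - 1*(-3)) - 16)))*(-40) = (5*((12 + 10)/(3*(-4 + 3) - 16)))*(-40) = (5*(22/(3*(-1) - 16)))*(-40) = (5*(22/(-3 - 16)))*(-40) = (5*(22/(-19)))*(-40) = (5*(22*(-1/19)))*(-40) = (5*(-22/19))*(-40) = -110/19*(-40) = 4400/19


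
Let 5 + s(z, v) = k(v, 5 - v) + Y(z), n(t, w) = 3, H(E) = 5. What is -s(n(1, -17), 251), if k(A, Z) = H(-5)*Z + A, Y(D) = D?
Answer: 981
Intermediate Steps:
k(A, Z) = A + 5*Z (k(A, Z) = 5*Z + A = A + 5*Z)
s(z, v) = 20 + z - 4*v (s(z, v) = -5 + ((v + 5*(5 - v)) + z) = -5 + ((v + (25 - 5*v)) + z) = -5 + ((25 - 4*v) + z) = -5 + (25 + z - 4*v) = 20 + z - 4*v)
-s(n(1, -17), 251) = -(20 + 3 - 4*251) = -(20 + 3 - 1004) = -1*(-981) = 981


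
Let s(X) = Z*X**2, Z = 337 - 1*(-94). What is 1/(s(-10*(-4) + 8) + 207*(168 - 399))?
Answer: 1/945207 ≈ 1.0580e-6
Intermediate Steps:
Z = 431 (Z = 337 + 94 = 431)
s(X) = 431*X**2
1/(s(-10*(-4) + 8) + 207*(168 - 399)) = 1/(431*(-10*(-4) + 8)**2 + 207*(168 - 399)) = 1/(431*(40 + 8)**2 + 207*(-231)) = 1/(431*48**2 - 47817) = 1/(431*2304 - 47817) = 1/(993024 - 47817) = 1/945207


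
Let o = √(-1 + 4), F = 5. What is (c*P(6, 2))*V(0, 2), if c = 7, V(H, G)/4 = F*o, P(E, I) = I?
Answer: 280*√3 ≈ 484.97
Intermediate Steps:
o = √3 ≈ 1.7320
V(H, G) = 20*√3 (V(H, G) = 4*(5*√3) = 20*√3)
(c*P(6, 2))*V(0, 2) = (7*2)*(20*√3) = 14*(20*√3) = 280*√3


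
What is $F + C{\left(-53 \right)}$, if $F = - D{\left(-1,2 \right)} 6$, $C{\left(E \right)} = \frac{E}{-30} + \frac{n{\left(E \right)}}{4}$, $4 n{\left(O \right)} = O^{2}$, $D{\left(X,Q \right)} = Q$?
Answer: $\frac{39679}{240} \approx 165.33$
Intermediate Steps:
$n{\left(O \right)} = \frac{O^{2}}{4}$
$C{\left(E \right)} = - \frac{E}{30} + \frac{E^{2}}{16}$ ($C{\left(E \right)} = \frac{E}{-30} + \frac{\frac{1}{4} E^{2}}{4} = E \left(- \frac{1}{30}\right) + \frac{E^{2}}{4} \cdot \frac{1}{4} = - \frac{E}{30} + \frac{E^{2}}{16}$)
$F = -12$ ($F = \left(-1\right) 2 \cdot 6 = \left(-2\right) 6 = -12$)
$F + C{\left(-53 \right)} = -12 + \frac{1}{240} \left(-53\right) \left(-8 + 15 \left(-53\right)\right) = -12 + \frac{1}{240} \left(-53\right) \left(-8 - 795\right) = -12 + \frac{1}{240} \left(-53\right) \left(-803\right) = -12 + \frac{42559}{240} = \frac{39679}{240}$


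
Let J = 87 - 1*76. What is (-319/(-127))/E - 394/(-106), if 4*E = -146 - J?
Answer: 3860355/1056767 ≈ 3.6530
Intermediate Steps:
J = 11 (J = 87 - 76 = 11)
E = -157/4 (E = (-146 - 1*11)/4 = (-146 - 11)/4 = (¼)*(-157) = -157/4 ≈ -39.250)
(-319/(-127))/E - 394/(-106) = (-319/(-127))/(-157/4) - 394/(-106) = -319*(-1/127)*(-4/157) - 394*(-1/106) = (319/127)*(-4/157) + 197/53 = -1276/19939 + 197/53 = 3860355/1056767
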